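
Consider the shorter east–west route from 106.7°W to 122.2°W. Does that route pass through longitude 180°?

Signed shortest Δλ = ((-122.2 − -106.7 + 180) mod 360) − 180 = -15.5°.
Going west by 15.5° from -106.7° reaches -122.2° without touching 180°.

No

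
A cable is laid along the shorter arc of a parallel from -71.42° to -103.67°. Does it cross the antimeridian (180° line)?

No

Signed shortest Δλ = ((-103.67 − -71.42 + 180) mod 360) − 180 = -32.25°.
Going west by 32.25° from -71.42° reaches -103.67° without touching 180°.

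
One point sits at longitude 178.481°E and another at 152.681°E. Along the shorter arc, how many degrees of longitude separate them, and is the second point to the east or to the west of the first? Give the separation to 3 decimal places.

25.800° west

Raw difference: 152.681 − 178.481 = -25.8°.
Normalise into (−180°, 180°]: -25.8° stays -25.8°.
Negative ⇒ the second point lies to the west; separation 25.800°.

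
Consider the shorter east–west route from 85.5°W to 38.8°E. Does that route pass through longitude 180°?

Signed shortest Δλ = ((38.8 − -85.5 + 180) mod 360) − 180 = 124.3°.
Going east by 124.3° from -85.5° reaches +38.8° without touching 180°.

No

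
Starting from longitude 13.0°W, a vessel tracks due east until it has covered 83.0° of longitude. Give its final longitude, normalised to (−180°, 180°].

70.0°E

Start at -13.0°; shift +83.0° → +70.0°.
+70.0° already lies in (−180°, 180°].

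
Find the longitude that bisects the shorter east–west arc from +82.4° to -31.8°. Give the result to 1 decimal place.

Signed shortest Δλ from +82.4° to -31.8° is -114.2°.
Midpoint longitude = +82.4° + (-114.2°)/2 = +82.4° − 57.1° = +25.3°.

+25.3°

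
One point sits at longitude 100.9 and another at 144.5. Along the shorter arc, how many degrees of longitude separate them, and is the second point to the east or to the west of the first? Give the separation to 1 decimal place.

Raw difference: 144.5 − 100.9 = 43.6°.
Normalise into (−180°, 180°]: 43.6° stays 43.6°.
Positive ⇒ the second point lies to the east; separation 43.6°.

43.6° east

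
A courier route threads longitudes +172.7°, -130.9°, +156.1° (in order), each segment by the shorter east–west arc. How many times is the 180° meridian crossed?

2

Leg 1: +172.7° → -130.9°, shortest Δλ = 56.4° (east) — crosses 180°.
Leg 2: -130.9° → +156.1°, shortest Δλ = -73.0° (west) — crosses 180°.
Total crossings: 2.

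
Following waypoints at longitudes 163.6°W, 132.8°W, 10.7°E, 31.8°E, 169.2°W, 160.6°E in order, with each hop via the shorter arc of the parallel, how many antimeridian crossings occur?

Leg 1: -163.6° → -132.8°, shortest Δλ = 30.8° (east) — does not cross 180°.
Leg 2: -132.8° → +10.7°, shortest Δλ = 143.5° (east) — does not cross 180°.
Leg 3: +10.7° → +31.8°, shortest Δλ = 21.1° (east) — does not cross 180°.
Leg 4: +31.8° → -169.2°, shortest Δλ = 159.0° (east) — crosses 180°.
Leg 5: -169.2° → +160.6°, shortest Δλ = -30.2° (west) — crosses 180°.
Total crossings: 2.

2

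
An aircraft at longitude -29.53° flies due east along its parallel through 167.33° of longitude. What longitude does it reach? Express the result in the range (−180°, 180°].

Start at -29.53°; shift +167.33° → +137.80°.
+137.80° already lies in (−180°, 180°].

+137.80°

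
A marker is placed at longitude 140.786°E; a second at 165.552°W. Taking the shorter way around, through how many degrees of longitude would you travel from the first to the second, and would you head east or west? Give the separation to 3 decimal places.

53.662° east

Raw difference: -165.552 − 140.786 = -306.338°.
Normalise into (−180°, 180°]: -306.338° + 360° = 53.662°.
Positive ⇒ the second point lies to the east; separation 53.662°.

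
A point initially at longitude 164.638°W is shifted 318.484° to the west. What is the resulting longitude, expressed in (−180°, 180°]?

123.122°W

Start at -164.638°; shift −318.484° → -483.122°.
-483.122° lies outside (−180°, 180°]; add 360° → -123.122°.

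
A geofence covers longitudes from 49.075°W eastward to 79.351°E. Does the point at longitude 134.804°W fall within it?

Band width going east from -49.075° to +79.351°: ((79.351 − -49.075) mod 360) = 128.426°.
Offset of -134.804° east of the west edge: ((-134.804 − -49.075) mod 360) = 274.271°.
274.271° > 128.426° ⇒ outside.

No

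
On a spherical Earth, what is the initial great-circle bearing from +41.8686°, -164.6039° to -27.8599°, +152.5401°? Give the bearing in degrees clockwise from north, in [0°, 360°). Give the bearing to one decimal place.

217.6°

Δλ = 152.5401 − -164.6039 = 317.1440°; wrapped into (−180°, 180°]: -42.8560°.
θ = atan2( sin Δλ · cos φ₂ , cos φ₁ · sin φ₂ − sin φ₁ · cos φ₂ · cos Δλ )
  = atan2(-0.60132, -0.78055) = -142.390° → normalised to [0°, 360°): 217.610°.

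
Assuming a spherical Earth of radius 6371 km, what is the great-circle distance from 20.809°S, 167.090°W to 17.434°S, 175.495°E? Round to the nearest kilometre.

1867 km

Δλ = 175.495 − -167.090 = 342.585°; wrapped into (−180°, 180°]: -17.415°.
Δφ = -17.434 − -20.809 = 3.375°.
a = sin²(Δφ/2) + cos φ₁ · cos φ₂ · sin²(Δλ/2) = 0.021307.
c = 2·atan2(√a, √(1−a)) = 0.29299 rad → d = 6371·c ≈ 1866.61 km.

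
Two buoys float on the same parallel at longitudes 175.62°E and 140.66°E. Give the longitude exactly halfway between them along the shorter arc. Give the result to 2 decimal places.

158.14°E

Signed shortest Δλ from +175.62° to +140.66° is -34.96°.
Midpoint longitude = +175.62° + (-34.96°)/2 = +175.62° − 17.48° = +158.14°.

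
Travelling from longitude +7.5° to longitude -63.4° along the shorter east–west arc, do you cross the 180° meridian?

No

Signed shortest Δλ = ((-63.4 − 7.5 + 180) mod 360) − 180 = -70.9°.
Going west by 70.9° from +7.5° reaches -63.4° without touching 180°.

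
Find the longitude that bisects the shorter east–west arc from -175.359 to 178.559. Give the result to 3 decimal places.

-178.400°

Signed shortest Δλ from -175.359° to +178.559° is -6.082°.
Midpoint longitude = -175.359° + (-6.082°)/2 = -175.359° − 3.041° = -178.400°.
(The naïve average (-175.359 + +178.559)/2 = 1.6° is on the wrong side of the globe.)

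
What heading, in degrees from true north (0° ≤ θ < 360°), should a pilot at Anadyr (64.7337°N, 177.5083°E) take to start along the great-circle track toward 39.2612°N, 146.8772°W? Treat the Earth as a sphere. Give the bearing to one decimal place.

123.6°

Δλ = -146.8772 − 177.5083 = -324.3855°; wrapped into (−180°, 180°]: 35.6145°.
θ = atan2( sin Δλ · cos φ₂ , cos φ₁ · sin φ₂ − sin φ₁ · cos φ₂ · cos Δλ )
  = atan2(0.45088, -0.29911) = 123.560° → normalised to [0°, 360°): 123.560°.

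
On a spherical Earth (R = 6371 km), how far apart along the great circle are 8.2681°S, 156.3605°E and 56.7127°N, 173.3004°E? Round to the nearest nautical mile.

Δλ = 173.3004 − 156.3605 = 16.9399°.
Δφ = 56.7127 − -8.2681 = 64.9808°.
a = sin²(Δφ/2) + cos φ₁ · cos φ₂ · sin²(Δλ/2) = 0.300322.
c = 2·atan2(√a, √(1−a)) = 1.15998 rad → d = 6371·c ≈ 7390.25 km ≈ 3990.41 nmi.

3990 nmi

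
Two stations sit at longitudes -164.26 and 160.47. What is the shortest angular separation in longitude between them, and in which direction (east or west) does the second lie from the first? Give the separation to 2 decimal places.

35.27° west

Raw difference: 160.47 − -164.26 = 324.73°.
Normalise into (−180°, 180°]: 324.73° − 360° = -35.27°.
Negative ⇒ the second point lies to the west; separation 35.27°.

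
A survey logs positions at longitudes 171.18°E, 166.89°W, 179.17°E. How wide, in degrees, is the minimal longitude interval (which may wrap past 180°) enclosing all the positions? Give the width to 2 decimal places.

21.93°

Sort the longitudes: -166.89°, +171.18°, +179.17°.
Eastward gaps between consecutive values (wrapping around): 338.07°, 7.99°, 13.94°.
Largest gap = 338.07° ⇒ minimal covering band is its complement: 360° − 338.07° = 21.93°.
Band runs from +171.18° eastward to -166.89°, crossing the antimeridian.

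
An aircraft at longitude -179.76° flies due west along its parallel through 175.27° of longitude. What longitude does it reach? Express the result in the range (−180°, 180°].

+4.97°

Start at -179.76°; shift −175.27° → -355.03°.
-355.03° lies outside (−180°, 180°]; add 360° → +4.97°.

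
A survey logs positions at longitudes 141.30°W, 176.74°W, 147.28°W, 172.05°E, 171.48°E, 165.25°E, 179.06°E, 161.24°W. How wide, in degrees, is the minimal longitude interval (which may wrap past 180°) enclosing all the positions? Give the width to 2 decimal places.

Sort the longitudes: -176.74°, -161.24°, -147.28°, -141.30°, +165.25°, +171.48°, +172.05°, +179.06°.
Eastward gaps between consecutive values (wrapping around): 15.50°, 13.96°, 5.98°, 306.55°, 6.23°, 0.57°, 7.01°, 4.20°.
Largest gap = 306.55° ⇒ minimal covering band is its complement: 360° − 306.55° = 53.45°.
Band runs from +165.25° eastward to -141.30°, crossing the antimeridian.

53.45°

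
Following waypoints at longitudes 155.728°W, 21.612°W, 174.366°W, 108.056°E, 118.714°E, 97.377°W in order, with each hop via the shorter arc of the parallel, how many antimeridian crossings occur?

Leg 1: -155.728° → -21.612°, shortest Δλ = 134.116° (east) — does not cross 180°.
Leg 2: -21.612° → -174.366°, shortest Δλ = -152.754° (west) — does not cross 180°.
Leg 3: -174.366° → +108.056°, shortest Δλ = -77.578° (west) — crosses 180°.
Leg 4: +108.056° → +118.714°, shortest Δλ = 10.658° (east) — does not cross 180°.
Leg 5: +118.714° → -97.377°, shortest Δλ = 143.909° (east) — crosses 180°.
Total crossings: 2.

2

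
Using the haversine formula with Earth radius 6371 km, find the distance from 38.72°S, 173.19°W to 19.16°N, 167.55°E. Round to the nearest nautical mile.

Δλ = 167.55 − -173.19 = 340.74°; wrapped into (−180°, 180°]: -19.26°.
Δφ = 19.16 − -38.72 = 57.88°.
a = sin²(Δφ/2) + cos φ₁ · cos φ₂ · sin²(Δλ/2) = 0.254777.
c = 2·atan2(√a, √(1−a)) = 1.05820 rad → d = 6371·c ≈ 6741.76 km ≈ 3640.26 nmi.

3640 nmi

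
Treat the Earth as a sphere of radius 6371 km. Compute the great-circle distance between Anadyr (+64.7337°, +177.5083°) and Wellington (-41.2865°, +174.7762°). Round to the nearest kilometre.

Δλ = 174.7762 − 177.5083 = -2.7321°.
Δφ = -41.2865 − 64.7337 = -106.0202°.
a = sin²(Δφ/2) + cos φ₁ · cos φ₂ · sin²(Δλ/2) = 0.638170.
c = 2·atan2(√a, √(1−a)) = 1.85078 rad → d = 6371·c ≈ 11791.32 km.

11791 km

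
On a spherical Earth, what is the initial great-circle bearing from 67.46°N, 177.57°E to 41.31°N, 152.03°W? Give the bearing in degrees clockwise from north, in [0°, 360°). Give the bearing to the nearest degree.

132°

Δλ = -152.03 − 177.57 = -329.60°; wrapped into (−180°, 180°]: 30.40°.
θ = atan2( sin Δλ · cos φ₂ , cos φ₁ · sin φ₂ − sin φ₁ · cos φ₂ · cos Δλ )
  = atan2(0.38011, -0.34534) = 132.256° → normalised to [0°, 360°): 132.256°.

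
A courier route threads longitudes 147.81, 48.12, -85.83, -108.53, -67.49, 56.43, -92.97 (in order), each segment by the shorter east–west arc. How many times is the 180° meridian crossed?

0

Leg 1: +147.81° → +48.12°, shortest Δλ = -99.69° (west) — does not cross 180°.
Leg 2: +48.12° → -85.83°, shortest Δλ = -133.95° (west) — does not cross 180°.
Leg 3: -85.83° → -108.53°, shortest Δλ = -22.7° (west) — does not cross 180°.
Leg 4: -108.53° → -67.49°, shortest Δλ = 41.04° (east) — does not cross 180°.
Leg 5: -67.49° → +56.43°, shortest Δλ = 123.92° (east) — does not cross 180°.
Leg 6: +56.43° → -92.97°, shortest Δλ = -149.4° (west) — does not cross 180°.
Total crossings: 0.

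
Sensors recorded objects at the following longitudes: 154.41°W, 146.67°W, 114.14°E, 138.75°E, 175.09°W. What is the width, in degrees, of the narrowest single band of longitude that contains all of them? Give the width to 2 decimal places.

Sort the longitudes: -175.09°, -154.41°, -146.67°, +114.14°, +138.75°.
Eastward gaps between consecutive values (wrapping around): 20.68°, 7.74°, 260.81°, 24.61°, 46.16°.
Largest gap = 260.81° ⇒ minimal covering band is its complement: 360° − 260.81° = 99.19°.
Band runs from +114.14° eastward to -146.67°, crossing the antimeridian.

99.19°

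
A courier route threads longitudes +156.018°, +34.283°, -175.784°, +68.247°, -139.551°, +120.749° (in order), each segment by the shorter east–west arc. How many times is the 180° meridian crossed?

Leg 1: +156.018° → +34.283°, shortest Δλ = -121.735° (west) — does not cross 180°.
Leg 2: +34.283° → -175.784°, shortest Δλ = 149.933° (east) — crosses 180°.
Leg 3: -175.784° → +68.247°, shortest Δλ = -115.969° (west) — crosses 180°.
Leg 4: +68.247° → -139.551°, shortest Δλ = 152.202° (east) — crosses 180°.
Leg 5: -139.551° → +120.749°, shortest Δλ = -99.7° (west) — crosses 180°.
Total crossings: 4.

4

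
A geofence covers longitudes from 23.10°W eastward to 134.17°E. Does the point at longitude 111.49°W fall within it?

No

Band width going east from -23.10° to +134.17°: ((134.17 − -23.10) mod 360) = 157.27°.
Offset of -111.49° east of the west edge: ((-111.49 − -23.10) mod 360) = 271.61°.
271.61° > 157.27° ⇒ outside.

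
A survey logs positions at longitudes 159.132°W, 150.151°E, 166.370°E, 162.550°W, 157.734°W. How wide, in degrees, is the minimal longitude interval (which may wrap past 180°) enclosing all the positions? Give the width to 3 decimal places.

52.115°

Sort the longitudes: -162.550°, -159.132°, -157.734°, +150.151°, +166.370°.
Eastward gaps between consecutive values (wrapping around): 3.418°, 1.398°, 307.885°, 16.219°, 31.080°.
Largest gap = 307.885° ⇒ minimal covering band is its complement: 360° − 307.885° = 52.115°.
Band runs from +150.151° eastward to -157.734°, crossing the antimeridian.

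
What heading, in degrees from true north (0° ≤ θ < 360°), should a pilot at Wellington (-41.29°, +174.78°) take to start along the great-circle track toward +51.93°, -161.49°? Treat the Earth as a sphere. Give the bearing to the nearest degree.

14°

Δλ = -161.49 − 174.78 = -336.27°; wrapped into (−180°, 180°]: 23.73°.
θ = atan2( sin Δλ · cos φ₂ , cos φ₁ · sin φ₂ − sin φ₁ · cos φ₂ · cos Δλ )
  = atan2(0.24815, 0.96402) = 14.435° → normalised to [0°, 360°): 14.435°.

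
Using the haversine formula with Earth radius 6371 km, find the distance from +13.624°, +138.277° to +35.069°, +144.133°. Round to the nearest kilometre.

Δλ = 144.133 − 138.277 = 5.856°.
Δφ = 35.069 − 13.624 = 21.445°.
a = sin²(Δφ/2) + cos φ₁ · cos φ₂ · sin²(Δλ/2) = 0.036691.
c = 2·atan2(√a, √(1−a)) = 0.38548 rad → d = 6371·c ≈ 2455.89 km.

2456 km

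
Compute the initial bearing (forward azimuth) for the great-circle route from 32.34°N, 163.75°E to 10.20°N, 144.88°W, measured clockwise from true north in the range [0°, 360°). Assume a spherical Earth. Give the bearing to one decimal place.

103.1°

Δλ = -144.88 − 163.75 = -308.63°; wrapped into (−180°, 180°]: 51.37°.
θ = atan2( sin Δλ · cos φ₂ , cos φ₁ · sin φ₂ − sin φ₁ · cos φ₂ · cos Δλ )
  = atan2(0.76885, -0.17906) = 103.110° → normalised to [0°, 360°): 103.110°.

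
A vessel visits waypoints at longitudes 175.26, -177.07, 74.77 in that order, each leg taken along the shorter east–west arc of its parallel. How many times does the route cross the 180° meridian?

2

Leg 1: +175.26° → -177.07°, shortest Δλ = 7.67° (east) — crosses 180°.
Leg 2: -177.07° → +74.77°, shortest Δλ = -108.16° (west) — crosses 180°.
Total crossings: 2.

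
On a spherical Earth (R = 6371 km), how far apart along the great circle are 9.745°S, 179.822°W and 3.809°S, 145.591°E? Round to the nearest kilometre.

3873 km

Δλ = 145.591 − -179.822 = 325.413°; wrapped into (−180°, 180°]: -34.587°.
Δφ = -3.809 − -9.745 = 5.936°.
a = sin²(Δφ/2) + cos φ₁ · cos φ₂ · sin²(Δλ/2) = 0.089581.
c = 2·atan2(√a, √(1−a)) = 0.60792 rad → d = 6371·c ≈ 3873.05 km.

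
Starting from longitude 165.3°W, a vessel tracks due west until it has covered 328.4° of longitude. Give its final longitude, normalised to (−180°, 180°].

133.7°W

Start at -165.3°; shift −328.4° → -493.7°.
-493.7° lies outside (−180°, 180°]; add 360° → -133.7°.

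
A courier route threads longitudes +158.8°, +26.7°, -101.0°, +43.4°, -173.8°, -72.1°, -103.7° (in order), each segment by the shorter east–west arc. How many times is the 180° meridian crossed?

Leg 1: +158.8° → +26.7°, shortest Δλ = -132.1° (west) — does not cross 180°.
Leg 2: +26.7° → -101.0°, shortest Δλ = -127.7° (west) — does not cross 180°.
Leg 3: -101.0° → +43.4°, shortest Δλ = 144.4° (east) — does not cross 180°.
Leg 4: +43.4° → -173.8°, shortest Δλ = 142.8° (east) — crosses 180°.
Leg 5: -173.8° → -72.1°, shortest Δλ = 101.7° (east) — does not cross 180°.
Leg 6: -72.1° → -103.7°, shortest Δλ = -31.6° (west) — does not cross 180°.
Total crossings: 1.

1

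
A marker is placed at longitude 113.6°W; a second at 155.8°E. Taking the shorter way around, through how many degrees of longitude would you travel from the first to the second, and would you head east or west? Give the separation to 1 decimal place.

90.6° west

Raw difference: 155.8 − -113.6 = 269.4°.
Normalise into (−180°, 180°]: 269.4° − 360° = -90.6°.
Negative ⇒ the second point lies to the west; separation 90.6°.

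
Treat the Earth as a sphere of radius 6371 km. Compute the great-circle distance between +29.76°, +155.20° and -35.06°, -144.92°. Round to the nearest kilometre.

9552 km

Δλ = -144.92 − 155.20 = -300.12°; wrapped into (−180°, 180°]: 59.88°.
Δφ = -35.06 − 29.76 = -64.82°.
a = sin²(Δφ/2) + cos φ₁ · cos φ₂ · sin²(Δλ/2) = 0.464273.
c = 2·atan2(√a, √(1−a)) = 1.49928 rad → d = 6371·c ≈ 9551.92 km.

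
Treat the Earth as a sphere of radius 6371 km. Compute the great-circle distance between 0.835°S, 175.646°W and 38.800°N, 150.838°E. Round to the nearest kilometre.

Δλ = 150.838 − -175.646 = 326.484°; wrapped into (−180°, 180°]: -33.516°.
Δφ = 38.800 − -0.835 = 39.635°.
a = sin²(Δφ/2) + cos φ₁ · cos φ₂ · sin²(Δλ/2) = 0.179721.
c = 2·atan2(√a, √(1−a)) = 0.87557 rad → d = 6371·c ≈ 5578.26 km.

5578 km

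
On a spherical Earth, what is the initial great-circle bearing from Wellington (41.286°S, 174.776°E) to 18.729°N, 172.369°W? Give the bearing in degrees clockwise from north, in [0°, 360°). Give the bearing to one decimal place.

Δλ = -172.369 − 174.776 = -347.145°; wrapped into (−180°, 180°]: 12.855°.
θ = atan2( sin Δλ · cos φ₂ , cos φ₁ · sin φ₂ − sin φ₁ · cos φ₂ · cos Δλ )
  = atan2(0.21070, 0.85049) = 13.914° → normalised to [0°, 360°): 13.914°.

13.9°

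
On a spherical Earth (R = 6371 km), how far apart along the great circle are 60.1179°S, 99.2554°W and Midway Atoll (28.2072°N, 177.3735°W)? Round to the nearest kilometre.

Δλ = -177.3735 − -99.2554 = -78.1181°.
Δφ = 28.2072 − -60.1179 = 88.3251°.
a = sin²(Δφ/2) + cos φ₁ · cos φ₂ · sin²(Δλ/2) = 0.659712.
c = 2·atan2(√a, √(1−a)) = 1.89592 rad → d = 6371·c ≈ 12078.89 km.

12079 km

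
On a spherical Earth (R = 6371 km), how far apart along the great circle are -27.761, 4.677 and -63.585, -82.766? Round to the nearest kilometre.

7142 km

Δλ = -82.766 − 4.677 = -87.443°.
Δφ = -63.585 − -27.761 = -35.824°.
a = sin²(Δφ/2) + cos φ₁ · cos φ₂ · sin²(Δλ/2) = 0.282642.
c = 2·atan2(√a, √(1−a)) = 1.12107 rad → d = 6371·c ≈ 7142.35 km.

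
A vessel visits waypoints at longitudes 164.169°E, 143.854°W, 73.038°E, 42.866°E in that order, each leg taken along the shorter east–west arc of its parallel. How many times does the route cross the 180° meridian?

2

Leg 1: +164.169° → -143.854°, shortest Δλ = 51.977° (east) — crosses 180°.
Leg 2: -143.854° → +73.038°, shortest Δλ = -143.108° (west) — crosses 180°.
Leg 3: +73.038° → +42.866°, shortest Δλ = -30.172° (west) — does not cross 180°.
Total crossings: 2.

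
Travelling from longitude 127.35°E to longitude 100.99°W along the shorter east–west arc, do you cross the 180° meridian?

Naïve |-100.99 − 127.35| = 228.34° > 180°, so the shorter arc goes the other way round — across 180°.
Signed shortest Δλ = ((-100.99 − 127.35 + 180) mod 360) − 180 = 131.66°.
Going east by 131.66° from +127.35° passes through 180° before reaching -100.99°.

Yes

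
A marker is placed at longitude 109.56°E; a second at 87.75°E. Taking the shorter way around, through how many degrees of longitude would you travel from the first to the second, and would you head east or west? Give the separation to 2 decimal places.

Raw difference: 87.75 − 109.56 = -21.81°.
Normalise into (−180°, 180°]: -21.81° stays -21.81°.
Negative ⇒ the second point lies to the west; separation 21.81°.

21.81° west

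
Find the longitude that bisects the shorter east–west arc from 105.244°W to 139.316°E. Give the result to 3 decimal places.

Signed shortest Δλ from -105.244° to +139.316° is -115.440°.
Midpoint longitude = -105.244° + (-115.440°)/2 = -105.244° − 57.720° = -162.964°.
(The naïve average (-105.244 + +139.316)/2 = 17.036° is on the wrong side of the globe.)

162.964°W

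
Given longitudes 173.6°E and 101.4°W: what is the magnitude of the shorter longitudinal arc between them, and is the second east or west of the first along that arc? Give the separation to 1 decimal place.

Raw difference: -101.4 − 173.6 = -275.0°.
Normalise into (−180°, 180°]: -275.0° + 360° = 85.0°.
Positive ⇒ the second point lies to the east; separation 85.0°.

85.0° east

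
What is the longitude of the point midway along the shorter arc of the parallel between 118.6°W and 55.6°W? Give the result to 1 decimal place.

87.1°W

Signed shortest Δλ from -118.6° to -55.6° is +63.0°.
Midpoint longitude = -118.6° + (+63.0°)/2 = -118.6° + 31.5° = -87.1°.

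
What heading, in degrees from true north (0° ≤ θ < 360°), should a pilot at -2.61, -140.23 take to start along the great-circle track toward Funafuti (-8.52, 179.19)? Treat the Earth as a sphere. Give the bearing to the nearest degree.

Δλ = 179.19 − -140.23 = 319.42°; wrapped into (−180°, 180°]: -40.58°.
θ = atan2( sin Δλ · cos φ₂ , cos φ₁ · sin φ₂ − sin φ₁ · cos φ₂ · cos Δλ )
  = atan2(-0.64333, -0.11380) = -100.031° → normalised to [0°, 360°): 259.969°.

260°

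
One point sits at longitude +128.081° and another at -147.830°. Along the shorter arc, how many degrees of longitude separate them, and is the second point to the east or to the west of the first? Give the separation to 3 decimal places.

84.089° east

Raw difference: -147.830 − 128.081 = -275.911°.
Normalise into (−180°, 180°]: -275.911° + 360° = 84.089°.
Positive ⇒ the second point lies to the east; separation 84.089°.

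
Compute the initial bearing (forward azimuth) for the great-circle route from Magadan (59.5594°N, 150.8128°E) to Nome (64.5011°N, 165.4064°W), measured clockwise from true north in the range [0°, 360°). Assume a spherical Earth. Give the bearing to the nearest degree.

58°

Δλ = -165.4064 − 150.8128 = -316.2192°; wrapped into (−180°, 180°]: 43.7808°.
θ = atan2( sin Δλ · cos φ₂ , cos φ₁ · sin φ₂ − sin φ₁ · cos φ₂ · cos Δλ )
  = atan2(0.29786, 0.18933) = 57.559° → normalised to [0°, 360°): 57.559°.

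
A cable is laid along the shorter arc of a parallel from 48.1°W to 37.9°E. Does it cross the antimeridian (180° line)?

No

Signed shortest Δλ = ((37.9 − -48.1 + 180) mod 360) − 180 = 86.0°.
Going east by 86.0° from -48.1° reaches +37.9° without touching 180°.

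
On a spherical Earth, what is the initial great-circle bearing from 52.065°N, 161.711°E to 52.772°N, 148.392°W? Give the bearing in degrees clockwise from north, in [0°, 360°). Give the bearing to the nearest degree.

Δλ = -148.392 − 161.711 = -310.103°; wrapped into (−180°, 180°]: 49.897°.
θ = atan2( sin Δλ · cos φ₂ , cos φ₁ · sin φ₂ − sin φ₁ · cos φ₂ · cos Δλ )
  = atan2(0.46275, 0.18213) = 68.516° → normalised to [0°, 360°): 68.516°.

69°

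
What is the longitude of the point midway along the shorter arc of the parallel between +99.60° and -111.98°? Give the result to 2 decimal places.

Signed shortest Δλ from +99.60° to -111.98° is +148.42°.
Midpoint longitude = +99.60° + (+148.42°)/2 = +99.60° + 74.21° = +173.81°.
(The naïve average (+99.60 + -111.98)/2 = -6.19° is on the wrong side of the globe.)

+173.81°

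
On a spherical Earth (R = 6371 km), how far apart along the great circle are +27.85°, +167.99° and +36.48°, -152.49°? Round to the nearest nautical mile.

2059 nmi

Δλ = -152.49 − 167.99 = -320.48°; wrapped into (−180°, 180°]: 39.52°.
Δφ = 36.48 − 27.85 = 8.63°.
a = sin²(Δφ/2) + cos φ₁ · cos φ₂ · sin²(Δλ/2) = 0.086920.
c = 2·atan2(√a, √(1−a)) = 0.59854 rad → d = 6371·c ≈ 3813.28 km ≈ 2059.01 nmi.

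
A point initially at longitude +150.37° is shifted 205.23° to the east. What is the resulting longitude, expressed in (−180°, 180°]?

-4.40°

Start at +150.37°; shift +205.23° → +355.60°.
+355.60° lies outside (−180°, 180°]; subtract 360° → -4.40°.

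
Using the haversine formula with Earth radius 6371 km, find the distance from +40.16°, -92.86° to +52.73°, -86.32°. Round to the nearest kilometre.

1483 km

Δλ = -86.32 − -92.86 = 6.54°.
Δφ = 52.73 − 40.16 = 12.57°.
a = sin²(Δφ/2) + cos φ₁ · cos φ₂ · sin²(Δλ/2) = 0.013490.
c = 2·atan2(√a, √(1−a)) = 0.23282 rad → d = 6371·c ≈ 1483.31 km.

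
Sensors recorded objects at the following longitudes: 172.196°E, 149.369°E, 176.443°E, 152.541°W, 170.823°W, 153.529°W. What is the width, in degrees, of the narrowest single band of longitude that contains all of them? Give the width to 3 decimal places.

58.090°

Sort the longitudes: -170.823°, -153.529°, -152.541°, +149.369°, +172.196°, +176.443°.
Eastward gaps between consecutive values (wrapping around): 17.294°, 0.988°, 301.910°, 22.827°, 4.247°, 12.734°.
Largest gap = 301.910° ⇒ minimal covering band is its complement: 360° − 301.910° = 58.090°.
Band runs from +149.369° eastward to -152.541°, crossing the antimeridian.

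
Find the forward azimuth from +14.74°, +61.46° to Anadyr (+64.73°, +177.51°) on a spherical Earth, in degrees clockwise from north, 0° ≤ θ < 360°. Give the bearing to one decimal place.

Δλ = 177.51 − 61.46 = 116.05°.
θ = atan2( sin Δλ · cos φ₂ , cos φ₁ · sin φ₂ − sin φ₁ · cos φ₂ · cos Δλ )
  = atan2(0.38352, 0.92224) = 22.580° → normalised to [0°, 360°): 22.580°.

22.6°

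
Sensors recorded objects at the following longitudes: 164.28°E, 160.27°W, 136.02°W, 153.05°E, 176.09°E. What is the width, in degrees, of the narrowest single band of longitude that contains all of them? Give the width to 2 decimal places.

70.93°

Sort the longitudes: -160.27°, -136.02°, +153.05°, +164.28°, +176.09°.
Eastward gaps between consecutive values (wrapping around): 24.25°, 289.07°, 11.23°, 11.81°, 23.64°.
Largest gap = 289.07° ⇒ minimal covering band is its complement: 360° − 289.07° = 70.93°.
Band runs from +153.05° eastward to -136.02°, crossing the antimeridian.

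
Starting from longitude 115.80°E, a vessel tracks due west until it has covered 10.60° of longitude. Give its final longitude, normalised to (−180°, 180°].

105.20°E

Start at +115.80°; shift −10.60° → +105.20°.
+105.20° already lies in (−180°, 180°].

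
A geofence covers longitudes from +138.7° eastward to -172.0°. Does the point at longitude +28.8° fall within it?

Band width going east from +138.7° to -172.0°: ((-172.0 − 138.7) mod 360) = 49.3°.
Offset of +28.8° east of the west edge: ((28.8 − 138.7) mod 360) = 250.1°.
250.1° > 49.3° ⇒ outside.

No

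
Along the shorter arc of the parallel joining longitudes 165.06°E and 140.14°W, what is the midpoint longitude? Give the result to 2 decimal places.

167.54°W

Signed shortest Δλ from +165.06° to -140.14° is +54.80°.
Midpoint longitude = +165.06° + (+54.80°)/2 = +165.06° + 27.40° = +192.46°.
Normalise into (−180°, 180°]: -167.54°.
(The naïve average (+165.06 + -140.14)/2 = 12.46° is on the wrong side of the globe.)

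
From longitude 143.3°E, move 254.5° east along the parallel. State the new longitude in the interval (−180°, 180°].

Start at +143.3°; shift +254.5° → +397.8°.
+397.8° lies outside (−180°, 180°]; subtract 360° → +37.8°.

37.8°E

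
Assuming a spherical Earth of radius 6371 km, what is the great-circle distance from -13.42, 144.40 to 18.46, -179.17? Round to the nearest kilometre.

5340 km

Δλ = -179.17 − 144.40 = -323.57°; wrapped into (−180°, 180°]: 36.43°.
Δφ = 18.46 − -13.42 = 31.88°.
a = sin²(Δφ/2) + cos φ₁ · cos φ₂ · sin²(Δλ/2) = 0.165572.
c = 2·atan2(√a, √(1−a)) = 0.83813 rad → d = 6371·c ≈ 5339.71 km.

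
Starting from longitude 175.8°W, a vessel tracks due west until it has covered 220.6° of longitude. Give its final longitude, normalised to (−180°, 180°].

36.4°W

Start at -175.8°; shift −220.6° → -396.4°.
-396.4° lies outside (−180°, 180°]; add 360° → -36.4°.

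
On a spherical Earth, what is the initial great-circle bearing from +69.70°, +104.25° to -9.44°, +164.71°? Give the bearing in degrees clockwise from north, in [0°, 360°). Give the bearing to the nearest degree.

Δλ = 164.71 − 104.25 = 60.46°.
θ = atan2( sin Δλ · cos φ₂ , cos φ₁ · sin φ₂ − sin φ₁ · cos φ₂ · cos Δλ )
  = atan2(0.85823, -0.51305) = 120.871° → normalised to [0°, 360°): 120.871°.

121°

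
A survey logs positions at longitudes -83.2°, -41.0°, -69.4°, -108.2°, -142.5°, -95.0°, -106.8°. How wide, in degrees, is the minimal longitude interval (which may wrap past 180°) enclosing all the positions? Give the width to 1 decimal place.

101.5°

Sort the longitudes: -142.5°, -108.2°, -106.8°, -95.0°, -83.2°, -69.4°, -41.0°.
Eastward gaps between consecutive values (wrapping around): 34.3°, 1.4°, 11.8°, 11.8°, 13.8°, 28.4°, 258.5°.
Largest gap = 258.5° ⇒ minimal covering band is its complement: 360° − 258.5° = 101.5°.
Band runs from -142.5° eastward to -41.0°.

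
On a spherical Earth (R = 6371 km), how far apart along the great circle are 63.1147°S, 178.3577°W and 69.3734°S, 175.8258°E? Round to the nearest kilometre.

Δλ = 175.8258 − -178.3577 = 354.1835°; wrapped into (−180°, 180°]: -5.8165°.
Δφ = -69.3734 − -63.1147 = -6.2587°.
a = sin²(Δφ/2) + cos φ₁ · cos φ₂ · sin²(Δλ/2) = 0.003390.
c = 2·atan2(√a, √(1−a)) = 0.11652 rad → d = 6371·c ≈ 742.33 km.

742 km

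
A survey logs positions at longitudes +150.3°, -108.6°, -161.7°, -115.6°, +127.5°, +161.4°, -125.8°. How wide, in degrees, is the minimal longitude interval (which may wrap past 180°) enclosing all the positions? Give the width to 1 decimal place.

Sort the longitudes: -161.7°, -125.8°, -115.6°, -108.6°, +127.5°, +150.3°, +161.4°.
Eastward gaps between consecutive values (wrapping around): 35.9°, 10.2°, 7.0°, 236.1°, 22.8°, 11.1°, 36.9°.
Largest gap = 236.1° ⇒ minimal covering band is its complement: 360° − 236.1° = 123.9°.
Band runs from +127.5° eastward to -108.6°, crossing the antimeridian.

123.9°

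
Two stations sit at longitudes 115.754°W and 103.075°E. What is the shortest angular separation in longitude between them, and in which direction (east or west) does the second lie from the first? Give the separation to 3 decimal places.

141.171° west

Raw difference: 103.075 − -115.754 = 218.829°.
Normalise into (−180°, 180°]: 218.829° − 360° = -141.171°.
Negative ⇒ the second point lies to the west; separation 141.171°.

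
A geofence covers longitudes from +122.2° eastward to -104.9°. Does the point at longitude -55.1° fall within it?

Band width going east from +122.2° to -104.9°: ((-104.9 − 122.2) mod 360) = 132.9°.
Offset of -55.1° east of the west edge: ((-55.1 − 122.2) mod 360) = 182.7°.
182.7° > 132.9° ⇒ outside.

No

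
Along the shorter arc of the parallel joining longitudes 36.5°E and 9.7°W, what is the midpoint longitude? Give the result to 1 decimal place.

Signed shortest Δλ from +36.5° to -9.7° is -46.2°.
Midpoint longitude = +36.5° + (-46.2°)/2 = +36.5° − 23.1° = +13.4°.

13.4°E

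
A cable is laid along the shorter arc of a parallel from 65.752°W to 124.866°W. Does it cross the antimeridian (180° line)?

Signed shortest Δλ = ((-124.866 − -65.752 + 180) mod 360) − 180 = -59.114°.
Going west by 59.114° from -65.752° reaches -124.866° without touching 180°.

No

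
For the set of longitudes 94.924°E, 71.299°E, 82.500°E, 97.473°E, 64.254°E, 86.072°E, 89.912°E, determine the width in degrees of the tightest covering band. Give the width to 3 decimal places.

Sort the longitudes: +64.254°, +71.299°, +82.500°, +86.072°, +89.912°, +94.924°, +97.473°.
Eastward gaps between consecutive values (wrapping around): 7.045°, 11.201°, 3.572°, 3.840°, 5.012°, 2.549°, 326.781°.
Largest gap = 326.781° ⇒ minimal covering band is its complement: 360° − 326.781° = 33.219°.
Band runs from +64.254° eastward to +97.473°.

33.219°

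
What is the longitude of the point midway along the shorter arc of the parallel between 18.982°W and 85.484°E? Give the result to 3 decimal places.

33.251°E

Signed shortest Δλ from -18.982° to +85.484° is +104.466°.
Midpoint longitude = -18.982° + (+104.466°)/2 = -18.982° + 52.233° = +33.251°.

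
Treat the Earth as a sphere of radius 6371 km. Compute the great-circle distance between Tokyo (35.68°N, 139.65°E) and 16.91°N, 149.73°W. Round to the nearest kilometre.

7193 km

Δλ = -149.73 − 139.65 = -289.38°; wrapped into (−180°, 180°]: 70.62°.
Δφ = 16.91 − 35.68 = -18.77°.
a = sin²(Δφ/2) + cos φ₁ · cos φ₂ · sin²(Δλ/2) = 0.286230.
c = 2·atan2(√a, √(1−a)) = 1.12903 rad → d = 6371·c ≈ 7193.03 km.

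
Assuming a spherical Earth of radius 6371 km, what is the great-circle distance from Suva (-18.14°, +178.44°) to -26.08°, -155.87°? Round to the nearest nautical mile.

1503 nmi

Δλ = -155.87 − 178.44 = -334.31°; wrapped into (−180°, 180°]: 25.69°.
Δφ = -26.08 − -18.14 = -7.94°.
a = sin²(Δφ/2) + cos φ₁ · cos φ₂ · sin²(Δλ/2) = 0.046978.
c = 2·atan2(√a, √(1−a)) = 0.43696 rad → d = 6371·c ≈ 2783.86 km ≈ 1503.16 nmi.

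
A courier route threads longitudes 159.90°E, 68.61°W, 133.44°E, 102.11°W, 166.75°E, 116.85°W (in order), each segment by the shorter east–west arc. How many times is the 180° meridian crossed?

5

Leg 1: +159.90° → -68.61°, shortest Δλ = 131.49° (east) — crosses 180°.
Leg 2: -68.61° → +133.44°, shortest Δλ = -157.95° (west) — crosses 180°.
Leg 3: +133.44° → -102.11°, shortest Δλ = 124.45° (east) — crosses 180°.
Leg 4: -102.11° → +166.75°, shortest Δλ = -91.14° (west) — crosses 180°.
Leg 5: +166.75° → -116.85°, shortest Δλ = 76.4° (east) — crosses 180°.
Total crossings: 5.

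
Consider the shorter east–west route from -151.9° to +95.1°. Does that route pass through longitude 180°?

Yes

Naïve |95.1 − -151.9| = 247.0° > 180°, so the shorter arc goes the other way round — across 180°.
Signed shortest Δλ = ((95.1 − -151.9 + 180) mod 360) − 180 = -113.0°.
Going west by 113.0° from -151.9° passes through 180° before reaching +95.1°.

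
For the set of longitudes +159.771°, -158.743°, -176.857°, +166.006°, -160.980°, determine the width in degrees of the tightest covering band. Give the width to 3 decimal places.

Sort the longitudes: -176.857°, -160.980°, -158.743°, +159.771°, +166.006°.
Eastward gaps between consecutive values (wrapping around): 15.877°, 2.237°, 318.514°, 6.235°, 17.137°.
Largest gap = 318.514° ⇒ minimal covering band is its complement: 360° − 318.514° = 41.486°.
Band runs from +159.771° eastward to -158.743°, crossing the antimeridian.

41.486°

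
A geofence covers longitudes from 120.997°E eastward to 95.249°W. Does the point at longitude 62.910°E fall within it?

Band width going east from +120.997° to -95.249°: ((-95.249 − 120.997) mod 360) = 143.754°.
Offset of +62.910° east of the west edge: ((62.910 − 120.997) mod 360) = 301.913°.
301.913° > 143.754° ⇒ outside.

No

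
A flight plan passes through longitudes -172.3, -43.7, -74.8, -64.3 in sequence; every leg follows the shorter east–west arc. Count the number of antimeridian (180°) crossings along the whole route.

0

Leg 1: -172.3° → -43.7°, shortest Δλ = 128.6° (east) — does not cross 180°.
Leg 2: -43.7° → -74.8°, shortest Δλ = -31.1° (west) — does not cross 180°.
Leg 3: -74.8° → -64.3°, shortest Δλ = 10.5° (east) — does not cross 180°.
Total crossings: 0.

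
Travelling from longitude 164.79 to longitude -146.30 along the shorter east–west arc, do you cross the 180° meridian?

Yes

Naïve |-146.30 − 164.79| = 311.09° > 180°, so the shorter arc goes the other way round — across 180°.
Signed shortest Δλ = ((-146.30 − 164.79 + 180) mod 360) − 180 = 48.91°.
Going east by 48.91° from +164.79° passes through 180° before reaching -146.30°.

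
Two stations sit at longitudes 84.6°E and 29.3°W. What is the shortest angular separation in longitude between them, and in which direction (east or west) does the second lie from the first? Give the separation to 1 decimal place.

Raw difference: -29.3 − 84.6 = -113.9°.
Normalise into (−180°, 180°]: -113.9° stays -113.9°.
Negative ⇒ the second point lies to the west; separation 113.9°.

113.9° west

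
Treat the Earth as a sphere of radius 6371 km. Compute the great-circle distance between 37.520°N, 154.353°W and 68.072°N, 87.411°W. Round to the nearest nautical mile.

2827 nmi

Δλ = -87.411 − -154.353 = 66.942°.
Δφ = 68.072 − 37.520 = 30.552°.
a = sin²(Δφ/2) + cos φ₁ · cos φ₂ · sin²(Δλ/2) = 0.159508.
c = 2·atan2(√a, √(1−a)) = 0.82169 rad → d = 6371·c ≈ 5234.99 km ≈ 2826.67 nmi.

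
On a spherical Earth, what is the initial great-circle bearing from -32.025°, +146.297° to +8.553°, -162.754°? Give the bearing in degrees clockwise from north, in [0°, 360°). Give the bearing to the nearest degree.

59°

Δλ = -162.754 − 146.297 = -309.051°; wrapped into (−180°, 180°]: 50.949°.
θ = atan2( sin Δλ · cos φ₂ , cos φ₁ · sin φ₂ − sin φ₁ · cos φ₂ · cos Δλ )
  = atan2(0.76795, 0.45646) = 59.273° → normalised to [0°, 360°): 59.273°.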